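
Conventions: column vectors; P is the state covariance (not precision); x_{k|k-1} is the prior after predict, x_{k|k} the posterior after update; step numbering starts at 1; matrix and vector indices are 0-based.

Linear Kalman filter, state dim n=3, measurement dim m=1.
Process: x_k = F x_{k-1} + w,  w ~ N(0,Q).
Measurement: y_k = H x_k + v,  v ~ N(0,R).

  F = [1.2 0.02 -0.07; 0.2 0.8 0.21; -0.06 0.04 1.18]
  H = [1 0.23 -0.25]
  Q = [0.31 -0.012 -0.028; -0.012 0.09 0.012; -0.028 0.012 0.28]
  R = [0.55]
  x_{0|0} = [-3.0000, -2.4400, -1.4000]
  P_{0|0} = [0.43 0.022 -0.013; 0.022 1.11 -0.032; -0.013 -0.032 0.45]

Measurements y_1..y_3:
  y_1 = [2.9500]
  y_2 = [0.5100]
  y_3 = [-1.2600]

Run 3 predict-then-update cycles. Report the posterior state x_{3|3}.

step 1: x^-=[-3.5508, -2.8460, -1.5696]  P^-=[0.9352 0.1221 -0.1133; 0.1221 0.8326 0.1196; -0.1133 0.1196 0.9086]  S=[1.6851]  K=[0.5885; 0.1684; -0.1857]  nu=[6.7630]  x^+=[0.4289, -1.7073, -2.8257]  P^+=[0.3517 -0.0448 0.0708; -0.0448 0.7849 0.1723; 0.0708 0.1723 0.8505]
step 2: x^-=[0.6783, -1.8735, -3.4284]  P^-=[0.8064 0.0372 -0.0209; 0.0372 0.6934 0.4254; -0.0209 0.4254 1.4732]  S=[1.4637]  K=[0.5603; 0.0617; -0.1990]  nu=[-0.5945]  x^+=[0.3452, -1.9102, -3.3101]  P^+=[0.3468 -0.0134 0.1424; -0.0134 0.6878 0.4433; 0.1424 0.4433 1.4152]
step 3: x^-=[0.6078, -2.1542, -4.0030]  P^-=[0.7909 0.0594 0.0415; 0.0594 0.7631 0.8351; 0.0415 0.8351 2.2746]  S=[1.4340]  K=[0.5538; 0.0182; -0.2337]  nu=[-2.3730]  x^+=[-0.7065, -2.1975, -3.4484]  P^+=[0.3510 0.0449 0.2271; 0.0449 0.7626 0.8412; 0.2271 0.8412 2.1963]

x_post = [-0.7065, -2.1975, -3.4484]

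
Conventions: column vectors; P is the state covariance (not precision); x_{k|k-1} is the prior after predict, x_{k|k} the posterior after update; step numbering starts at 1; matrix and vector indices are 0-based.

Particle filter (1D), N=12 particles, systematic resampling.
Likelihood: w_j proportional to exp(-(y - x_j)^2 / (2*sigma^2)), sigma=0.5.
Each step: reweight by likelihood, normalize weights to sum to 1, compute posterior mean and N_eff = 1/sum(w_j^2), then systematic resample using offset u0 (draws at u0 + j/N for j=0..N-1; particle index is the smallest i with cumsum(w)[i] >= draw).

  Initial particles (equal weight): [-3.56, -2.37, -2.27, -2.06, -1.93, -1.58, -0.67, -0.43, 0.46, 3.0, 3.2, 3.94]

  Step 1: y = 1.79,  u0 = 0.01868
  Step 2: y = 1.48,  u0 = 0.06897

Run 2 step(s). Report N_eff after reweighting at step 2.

step 1: w=[0.0000, 0.0000, 0.0000, 0.0000, 0.0000, 0.0000, 0.0001, 0.0005, 0.2865, 0.5271, 0.1848, 0.0010]  mean=2.3081  Neff=2.5373  idx=[8, 8, 8, 8, 9, 9, 9, 9, 9, 9, 10, 10]
step 2: w=[0.2214, 0.2214, 0.2214, 0.2214, 0.0175, 0.0175, 0.0175, 0.0175, 0.0175, 0.0175, 0.0048, 0.0048]  mean=0.7523  Neff=5.0511  idx=[0, 0, 1, 1, 1, 2, 2, 2, 3, 3, 4, 9]

N_eff = 5.0511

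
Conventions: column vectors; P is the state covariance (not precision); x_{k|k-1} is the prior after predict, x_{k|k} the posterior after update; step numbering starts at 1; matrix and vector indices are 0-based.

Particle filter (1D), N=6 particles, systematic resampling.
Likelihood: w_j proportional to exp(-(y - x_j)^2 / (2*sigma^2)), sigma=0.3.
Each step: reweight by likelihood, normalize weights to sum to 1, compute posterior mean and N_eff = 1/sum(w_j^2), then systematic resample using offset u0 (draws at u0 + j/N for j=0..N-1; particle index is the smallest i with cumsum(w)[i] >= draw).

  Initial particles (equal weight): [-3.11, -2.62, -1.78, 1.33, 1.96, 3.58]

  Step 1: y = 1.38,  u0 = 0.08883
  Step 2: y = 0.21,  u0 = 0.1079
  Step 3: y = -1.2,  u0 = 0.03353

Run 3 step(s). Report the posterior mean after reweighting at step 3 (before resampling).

post_mean = 1.3300

step 1: w=[0.0000, 0.0000, 0.0000, 0.8647, 0.1353, 0.0000]  mean=1.4152  Neff=1.3054  idx=[3, 3, 3, 3, 3, 4]
step 2: w=[0.2000, 0.2000, 0.2000, 0.2000, 0.2000, 0.0000]  mean=1.3300  Neff=5.0001  idx=[0, 1, 2, 3, 3, 4]
step 3: w=[0.1667, 0.1667, 0.1667, 0.1667, 0.1667, 0.1667]  mean=1.3300  Neff=6.0000  idx=[0, 1, 2, 3, 4, 5]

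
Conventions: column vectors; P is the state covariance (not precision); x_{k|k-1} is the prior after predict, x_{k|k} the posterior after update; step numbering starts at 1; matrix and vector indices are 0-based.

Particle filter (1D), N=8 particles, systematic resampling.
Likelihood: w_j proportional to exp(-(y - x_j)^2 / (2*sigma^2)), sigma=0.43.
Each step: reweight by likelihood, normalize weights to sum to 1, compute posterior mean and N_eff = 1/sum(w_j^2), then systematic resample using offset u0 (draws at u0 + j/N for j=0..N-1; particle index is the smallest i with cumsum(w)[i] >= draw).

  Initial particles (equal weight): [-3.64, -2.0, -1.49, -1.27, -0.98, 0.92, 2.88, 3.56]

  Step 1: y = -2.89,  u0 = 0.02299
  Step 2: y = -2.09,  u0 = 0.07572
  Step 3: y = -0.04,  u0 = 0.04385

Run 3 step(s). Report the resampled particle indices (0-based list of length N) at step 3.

resampled_idx = [0, 1, 2, 3, 4, 5, 6, 7]

step 1: w=[0.6392, 0.3436, 0.0146, 0.0024, 0.0002, 0.0000, 0.0000, 0.0000]  mean=-3.0390  Neff=1.8979  idx=[0, 0, 0, 0, 0, 1, 1, 1]
step 2: w=[0.0005, 0.0005, 0.0005, 0.0005, 0.0005, 0.3325, 0.3325, 0.3325]  mean=-2.0042  Neff=3.0154  idx=[5, 5, 5, 6, 6, 7, 7, 7]
step 3: w=[0.1250, 0.1250, 0.1250, 0.1250, 0.1250, 0.1250, 0.1250, 0.1250]  mean=-2.0000  Neff=8.0000  idx=[0, 1, 2, 3, 4, 5, 6, 7]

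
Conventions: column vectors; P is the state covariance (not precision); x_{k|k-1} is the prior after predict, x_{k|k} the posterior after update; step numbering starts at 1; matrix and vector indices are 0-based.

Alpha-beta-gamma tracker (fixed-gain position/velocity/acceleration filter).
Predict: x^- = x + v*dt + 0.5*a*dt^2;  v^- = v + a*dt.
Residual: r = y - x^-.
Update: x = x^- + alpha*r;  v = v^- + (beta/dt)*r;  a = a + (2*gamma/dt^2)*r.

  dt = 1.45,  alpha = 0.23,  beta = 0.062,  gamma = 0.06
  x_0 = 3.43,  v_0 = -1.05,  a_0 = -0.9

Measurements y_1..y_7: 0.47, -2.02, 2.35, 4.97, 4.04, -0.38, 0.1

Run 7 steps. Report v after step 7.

step 1: x_pred=0.9614  r=-0.4914  x^+=0.8484  v^+=-2.3760  a^+=-0.9280
step 2: x_pred=-3.5725  r=1.5525  x^+=-3.2154  v^+=-3.6553  a^+=-0.8394
step 3: x_pred=-9.3980  r=11.7480  x^+=-6.6960  v^+=-4.3702  a^+=-0.1689
step 4: x_pred=-13.2103  r=18.1803  x^+=-9.0288  v^+=-3.8377  a^+=0.8687
step 5: x_pred=-13.6803  r=17.7203  x^+=-9.6046  v^+=-1.8204  a^+=1.8801
step 6: x_pred=-10.2677  r=9.8877  x^+=-7.9935  v^+=1.3285  a^+=2.4444
step 7: x_pred=-3.4974  r=3.5974  x^+=-2.6700  v^+=5.0268  a^+=2.6498

v_post = 5.0268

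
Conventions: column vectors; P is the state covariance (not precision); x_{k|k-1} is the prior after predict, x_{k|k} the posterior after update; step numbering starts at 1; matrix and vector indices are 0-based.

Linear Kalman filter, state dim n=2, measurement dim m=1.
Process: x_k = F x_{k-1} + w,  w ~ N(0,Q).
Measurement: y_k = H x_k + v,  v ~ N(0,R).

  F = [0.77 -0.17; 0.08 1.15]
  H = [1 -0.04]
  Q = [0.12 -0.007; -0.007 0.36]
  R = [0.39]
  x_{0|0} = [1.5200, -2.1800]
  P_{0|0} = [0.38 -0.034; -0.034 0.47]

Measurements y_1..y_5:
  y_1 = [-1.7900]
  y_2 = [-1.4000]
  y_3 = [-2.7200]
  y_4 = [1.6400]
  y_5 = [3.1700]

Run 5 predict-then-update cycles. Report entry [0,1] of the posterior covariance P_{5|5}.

P_post[0,1] = -0.2935

step 1: x^-=[1.5410, -2.3854]  P^-=[0.3678 -0.1051; -0.1051 0.9778]  S=[0.7678]  K=[0.4845; -0.1879]  nu=[-3.4264]  x^+=[-0.1191, -1.7417]  P^+=[0.1876 -0.0352; -0.0352 0.9507]
step 2: x^-=[0.2043, -2.0125]  P^-=[0.2679 -0.2120; -0.2120 1.6120]  S=[0.6774]  K=[0.4080; -0.4082]  nu=[-1.6848]  x^+=[-0.4830, -1.3248]  P^+=[0.1551 -0.0992; -0.0992 1.4991]
step 3: x^-=[-0.1467, -1.5622]  P^-=[0.2813 -0.3770; -0.3770 2.3253]  S=[0.7052]  K=[0.4203; -0.6666]  nu=[-2.6358]  x^+=[-1.2545, 0.1947]  P^+=[0.1567 -0.1795; -0.1795 2.0120]
step 4: x^-=[-0.9990, 0.1236]  P^-=[0.3181 -0.5472; -0.5472 2.9888]  S=[0.7566]  K=[0.4493; -0.8812]  nu=[2.6440]  x^+=[0.1889, -2.2063]  P^+=[0.1653 -0.2476; -0.2476 2.4013]
step 5: x^-=[0.5205, -2.5221]  P^-=[0.3522 -0.6822; -0.6822 3.4912]  S=[0.8024]  K=[0.4730; -1.0242]  nu=[2.5486]  x^+=[1.7260, -5.1324]  P^+=[0.1727 -0.2935; -0.2935 2.6495]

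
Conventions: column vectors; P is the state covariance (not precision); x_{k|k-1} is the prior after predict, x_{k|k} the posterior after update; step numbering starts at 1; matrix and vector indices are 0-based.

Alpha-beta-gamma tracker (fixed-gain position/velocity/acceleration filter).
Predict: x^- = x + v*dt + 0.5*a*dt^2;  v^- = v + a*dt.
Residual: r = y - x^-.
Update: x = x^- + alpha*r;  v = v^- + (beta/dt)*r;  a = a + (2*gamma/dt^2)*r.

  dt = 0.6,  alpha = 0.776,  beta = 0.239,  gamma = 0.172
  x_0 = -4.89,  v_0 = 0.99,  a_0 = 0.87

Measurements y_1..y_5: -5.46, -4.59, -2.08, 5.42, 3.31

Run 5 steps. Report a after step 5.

step 1: x_pred=-4.1394  r=-1.3206  x^+=-5.1642  v^+=0.9860  a^+=-0.3919
step 2: x_pred=-4.6432  r=0.0532  x^+=-4.6019  v^+=0.7720  a^+=-0.3411
step 3: x_pred=-4.2001  r=2.1201  x^+=-2.5549  v^+=1.4118  a^+=1.6848
step 4: x_pred=-1.4045  r=6.8245  x^+=3.8913  v^+=5.1411  a^+=8.2060
step 5: x_pred=8.4531  r=-5.1431  x^+=4.4620  v^+=8.0161  a^+=3.2915

a_post = 3.2915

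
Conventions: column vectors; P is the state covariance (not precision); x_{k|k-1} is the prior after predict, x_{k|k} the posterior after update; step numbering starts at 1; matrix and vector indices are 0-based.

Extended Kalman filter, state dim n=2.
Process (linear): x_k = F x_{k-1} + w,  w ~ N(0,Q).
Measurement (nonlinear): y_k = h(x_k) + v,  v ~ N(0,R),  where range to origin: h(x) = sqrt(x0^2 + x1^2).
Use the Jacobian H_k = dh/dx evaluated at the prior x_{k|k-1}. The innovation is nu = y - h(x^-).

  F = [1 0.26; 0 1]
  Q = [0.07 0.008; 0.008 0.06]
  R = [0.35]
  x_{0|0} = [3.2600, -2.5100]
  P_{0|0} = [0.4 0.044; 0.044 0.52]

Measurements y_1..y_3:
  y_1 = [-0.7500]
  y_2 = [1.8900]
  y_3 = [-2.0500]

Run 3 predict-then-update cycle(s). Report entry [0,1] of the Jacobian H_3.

step 1: x^-=[2.6074, -2.5100]  P^-=[0.5280 0.1872; 0.1872 0.5800]  H_jac=[0.7204 -0.6935]  S=[0.7160]  K=[0.3500; -0.3735]  nu=[-4.3692]  x^+=[1.0782, -0.8783]  P^+=[0.4403 0.2808; 0.2808 0.4801]
step 2: x^-=[0.8498, -0.8783]  P^-=[0.6888 0.4136; 0.4136 0.5401]  H_jac=[0.6954 -0.7187]  S=[0.5486]  K=[0.3312; -0.1833]  nu=[0.6679]  x^+=[1.0710, -1.0007]  P^+=[0.6286 0.4469; 0.4469 0.5217]
step 3: x^-=[0.8108, -1.0007]  P^-=[0.9663 0.5906; 0.5906 0.5817]  H_jac=[0.6295 -0.7770]  S=[0.5064]  K=[0.2951; -0.1584]  nu=[-3.3380]  x^+=[-0.1743, -0.4721]  P^+=[0.9222 0.6142; 0.6142 0.5690]

H_jac[0,1] = -0.7770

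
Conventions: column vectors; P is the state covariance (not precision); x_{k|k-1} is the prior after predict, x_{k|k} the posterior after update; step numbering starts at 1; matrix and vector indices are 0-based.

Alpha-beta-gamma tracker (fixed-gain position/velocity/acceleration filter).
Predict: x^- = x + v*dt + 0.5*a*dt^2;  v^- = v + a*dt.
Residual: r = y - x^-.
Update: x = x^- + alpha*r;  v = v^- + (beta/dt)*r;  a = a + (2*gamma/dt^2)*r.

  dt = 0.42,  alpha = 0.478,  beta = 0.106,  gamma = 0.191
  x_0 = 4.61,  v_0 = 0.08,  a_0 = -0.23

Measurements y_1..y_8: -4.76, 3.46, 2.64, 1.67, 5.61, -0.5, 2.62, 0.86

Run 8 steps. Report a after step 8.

step 1: x_pred=4.6233  r=-9.3833  x^+=0.1381  v^+=-2.3848  a^+=-20.5499
step 2: x_pred=-2.6760  r=6.1360  x^+=0.2570  v^+=-9.4671  a^+=-7.2621
step 3: x_pred=-4.3597  r=6.9997  x^+=-1.0138  v^+=-10.7506  a^+=7.8959
step 4: x_pred=-4.8327  r=6.5027  x^+=-1.7244  v^+=-5.7932  a^+=21.9777
step 5: x_pred=-2.2191  r=7.8291  x^+=1.5232  v^+=5.4134  a^+=38.9319
step 6: x_pred=7.2306  r=-7.7306  x^+=3.5354  v^+=19.8137  a^+=22.1909
step 7: x_pred=13.8144  r=-11.1944  x^+=8.4635  v^+=26.3087  a^+=-2.0509
step 8: x_pred=19.3322  r=-18.4722  x^+=10.5025  v^+=20.7852  a^+=-42.0531

a_post = -42.0531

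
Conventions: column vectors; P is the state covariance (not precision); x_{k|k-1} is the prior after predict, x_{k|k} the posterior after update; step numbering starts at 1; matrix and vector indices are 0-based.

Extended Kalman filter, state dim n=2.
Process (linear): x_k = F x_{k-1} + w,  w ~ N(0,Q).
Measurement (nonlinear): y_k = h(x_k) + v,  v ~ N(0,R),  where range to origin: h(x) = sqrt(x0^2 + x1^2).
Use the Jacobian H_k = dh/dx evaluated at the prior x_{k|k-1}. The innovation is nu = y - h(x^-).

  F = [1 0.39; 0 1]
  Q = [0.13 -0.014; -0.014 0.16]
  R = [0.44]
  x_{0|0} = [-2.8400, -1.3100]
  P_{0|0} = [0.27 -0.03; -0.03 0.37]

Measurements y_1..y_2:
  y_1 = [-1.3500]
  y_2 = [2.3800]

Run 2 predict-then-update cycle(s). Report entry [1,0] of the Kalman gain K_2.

step 1: x^-=[-3.3509, -1.3100]  P^-=[0.4329 0.1003; 0.1003 0.5300]  H_jac=[-0.9314 -0.3641]  S=[0.9538]  K=[-0.4610; -0.3003]  nu=[-4.9479]  x^+=[-1.0700, 0.1757]  P^+=[0.2302 -0.0317; -0.0317 0.4440]
step 2: x^-=[-1.0015, 0.1757]  P^-=[0.4030 0.1274; 0.1274 0.6040]  H_jac=[-0.9850 0.1728]  S=[0.8056]  K=[-0.4654; -0.0263]  nu=[1.3632]  x^+=[-1.6359, 0.1399]  P^+=[0.2285 0.1176; 0.1176 0.6035]

K[1,0] = -0.0263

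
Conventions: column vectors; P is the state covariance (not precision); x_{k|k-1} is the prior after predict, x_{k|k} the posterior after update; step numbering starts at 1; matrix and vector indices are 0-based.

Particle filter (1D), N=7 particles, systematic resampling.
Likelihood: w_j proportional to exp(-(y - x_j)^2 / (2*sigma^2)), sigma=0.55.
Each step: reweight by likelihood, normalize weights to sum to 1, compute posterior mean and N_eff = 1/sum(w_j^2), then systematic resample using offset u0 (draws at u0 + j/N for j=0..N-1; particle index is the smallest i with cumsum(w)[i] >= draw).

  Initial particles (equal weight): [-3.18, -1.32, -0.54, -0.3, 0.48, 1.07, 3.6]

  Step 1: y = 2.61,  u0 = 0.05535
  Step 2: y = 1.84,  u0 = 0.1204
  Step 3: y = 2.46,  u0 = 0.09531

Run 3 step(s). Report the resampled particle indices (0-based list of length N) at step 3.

step 1: w=[0.0000, 0.0000, 0.0000, 0.0000, 0.0025, 0.0909, 0.9066]  mean=3.3621  Neff=1.2046  idx=[5, 6, 6, 6, 6, 6, 6]
step 2: w=[0.9128, 0.0145, 0.0145, 0.0145, 0.0145, 0.0145, 0.0145]  mean=1.2906  Neff=1.1984  idx=[0, 0, 0, 0, 0, 0, 5]
step 3: w=[0.1131, 0.1131, 0.1131, 0.1131, 0.1131, 0.1131, 0.3216]  mean=1.8837  Neff=5.5512  idx=[0, 2, 3, 4, 5, 6, 6]

resampled_idx = [0, 2, 3, 4, 5, 6, 6]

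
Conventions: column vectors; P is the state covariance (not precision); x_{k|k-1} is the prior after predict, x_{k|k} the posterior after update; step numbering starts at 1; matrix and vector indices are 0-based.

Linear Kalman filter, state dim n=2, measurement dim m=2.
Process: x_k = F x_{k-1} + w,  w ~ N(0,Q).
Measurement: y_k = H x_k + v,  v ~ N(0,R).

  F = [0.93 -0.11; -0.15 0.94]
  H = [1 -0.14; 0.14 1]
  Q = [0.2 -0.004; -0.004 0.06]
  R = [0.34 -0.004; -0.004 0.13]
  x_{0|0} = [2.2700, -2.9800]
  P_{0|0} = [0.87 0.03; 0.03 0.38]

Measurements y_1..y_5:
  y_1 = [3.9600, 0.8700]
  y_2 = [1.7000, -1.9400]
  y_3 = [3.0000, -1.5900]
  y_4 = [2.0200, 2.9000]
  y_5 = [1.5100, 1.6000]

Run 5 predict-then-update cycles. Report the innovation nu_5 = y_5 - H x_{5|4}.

step 1: x^-=[2.4389, -3.1417]  P^-=[0.9509 -0.1379; -0.1379 0.4069]  S=[1.3375 -0.0631; -0.0631 0.5169]  K=[0.7292 0.0797; -0.1110 0.7363]  nu=[1.0813, 3.6703]  x^+=[3.5197, -0.5595]  P^+=[0.2439 -0.0267; -0.0267 0.0999]
step 2: x^-=[3.3349, -1.0539]  P^-=[0.4176 -0.0721; -0.0721 0.1613]  S=[0.7809 -0.0388; -0.0388 0.2793]  K=[0.5490 0.0274; -0.0950 0.5281]  nu=[-1.7824, -1.3530]  x^+=[2.3192, -1.5991]  P^+=[0.1832 -0.0243; -0.0243 0.0724]
step 3: x^-=[2.3328, -1.8510]  P^-=[0.3643 -0.0587; -0.0587 0.1350]  S=[0.7233 -0.0294; -0.0294 0.2557]  K=[0.5161 0.0294; -0.0875 0.4857]  nu=[0.4081, -0.0656]  x^+=[2.5415, -1.9186]  P^+=[0.1722 -0.0224; -0.0224 0.0666]
step 4: x^-=[2.5746, -2.1847]  P^-=[0.3543 -0.0548; -0.0548 0.1290]  S=[0.7122 -0.0262; -0.0262 0.2506]  K=[0.5095 0.0325; -0.0849 0.4754]  nu=[-0.8605, 4.7242]  x^+=[2.2895, 0.1341]  P^+=[0.1701 -0.0216; -0.0216 0.0652]
step 5: x^-=[2.1145, -0.2174]  P^-=[0.3523 -0.0537; -0.0537 0.1275]  S=[0.7098 -0.0252; -0.0252 0.2494]  K=[0.5081 0.0337; -0.0841 0.4727]  nu=[-0.6350, 1.5214]  x^+=[1.8431, 0.5551]  P^+=[0.1696 -0.0214; -0.0214 0.0648]

innov = [-0.6350, 1.5214]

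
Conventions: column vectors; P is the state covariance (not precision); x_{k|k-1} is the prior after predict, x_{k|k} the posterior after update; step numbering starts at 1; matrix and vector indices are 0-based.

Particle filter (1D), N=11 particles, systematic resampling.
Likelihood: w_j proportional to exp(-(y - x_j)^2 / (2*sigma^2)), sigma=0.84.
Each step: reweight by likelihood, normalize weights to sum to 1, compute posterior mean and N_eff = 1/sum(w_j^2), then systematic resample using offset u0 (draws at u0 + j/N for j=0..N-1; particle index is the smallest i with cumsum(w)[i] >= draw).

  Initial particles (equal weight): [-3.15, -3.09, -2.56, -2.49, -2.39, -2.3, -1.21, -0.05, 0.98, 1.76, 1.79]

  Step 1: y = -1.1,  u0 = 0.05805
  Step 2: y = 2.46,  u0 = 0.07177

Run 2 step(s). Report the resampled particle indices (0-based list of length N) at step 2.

resampled_idx = [9, 9, 9, 9, 9, 10, 10, 10, 10, 10, 10]

step 1: w=[0.0185, 0.0219, 0.0801, 0.0923, 0.1116, 0.1308, 0.3597, 0.1661, 0.0169, 0.0011, 0.0010]  mean=-1.5516  Neff=4.9357  idx=[2, 3, 4, 5, 5, 6, 6, 6, 6, 7, 7]
step 2: w=[0.0000, 0.0000, 0.0000, 0.0000, 0.0000, 0.0031, 0.0031, 0.0031, 0.0031, 0.4938, 0.4938]  mean=-0.0643  Neff=2.0500  idx=[9, 9, 9, 9, 9, 10, 10, 10, 10, 10, 10]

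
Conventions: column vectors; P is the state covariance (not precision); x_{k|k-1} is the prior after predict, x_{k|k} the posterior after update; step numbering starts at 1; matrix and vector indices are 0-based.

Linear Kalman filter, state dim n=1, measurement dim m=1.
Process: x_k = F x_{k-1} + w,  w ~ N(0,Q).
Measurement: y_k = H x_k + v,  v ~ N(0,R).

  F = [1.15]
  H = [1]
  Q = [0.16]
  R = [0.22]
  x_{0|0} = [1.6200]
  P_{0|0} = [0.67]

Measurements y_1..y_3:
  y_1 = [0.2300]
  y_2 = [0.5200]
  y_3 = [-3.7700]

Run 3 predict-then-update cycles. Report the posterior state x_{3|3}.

step 1: x^-=[1.8630]  P^-=[1.0461]  S=[1.2661]  K=[0.8262]  nu=[-1.6330]  x^+=[0.5138]  P^+=[0.1818]
step 2: x^-=[0.5908]  P^-=[0.4004]  S=[0.6204]  K=[0.6454]  nu=[-0.0708]  x^+=[0.5451]  P^+=[0.1420]
step 3: x^-=[0.6269]  P^-=[0.3478]  S=[0.5678]  K=[0.6125]  nu=[-4.3969]  x^+=[-2.0663]  P^+=[0.1348]

x_post = [-2.0663]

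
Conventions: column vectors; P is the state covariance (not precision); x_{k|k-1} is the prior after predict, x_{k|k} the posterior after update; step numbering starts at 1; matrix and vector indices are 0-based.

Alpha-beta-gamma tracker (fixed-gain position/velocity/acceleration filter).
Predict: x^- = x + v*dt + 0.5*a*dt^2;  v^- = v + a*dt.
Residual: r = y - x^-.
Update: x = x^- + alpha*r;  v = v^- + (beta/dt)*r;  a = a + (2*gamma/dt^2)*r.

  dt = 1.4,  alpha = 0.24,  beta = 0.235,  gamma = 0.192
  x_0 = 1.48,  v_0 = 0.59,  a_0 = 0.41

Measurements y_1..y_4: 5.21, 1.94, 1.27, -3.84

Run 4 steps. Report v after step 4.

step 1: x_pred=2.7078  r=2.5022  x^+=3.3083  v^+=1.5840  a^+=0.9002
step 2: x_pred=6.4082  r=-4.4682  x^+=5.3358  v^+=2.0943  a^+=0.0248
step 3: x_pred=8.2922  r=-7.0222  x^+=6.6069  v^+=0.9504  a^+=-1.3509
step 4: x_pred=6.6134  r=-10.4534  x^+=4.1046  v^+=-2.6956  a^+=-3.3990

v_post = -2.6956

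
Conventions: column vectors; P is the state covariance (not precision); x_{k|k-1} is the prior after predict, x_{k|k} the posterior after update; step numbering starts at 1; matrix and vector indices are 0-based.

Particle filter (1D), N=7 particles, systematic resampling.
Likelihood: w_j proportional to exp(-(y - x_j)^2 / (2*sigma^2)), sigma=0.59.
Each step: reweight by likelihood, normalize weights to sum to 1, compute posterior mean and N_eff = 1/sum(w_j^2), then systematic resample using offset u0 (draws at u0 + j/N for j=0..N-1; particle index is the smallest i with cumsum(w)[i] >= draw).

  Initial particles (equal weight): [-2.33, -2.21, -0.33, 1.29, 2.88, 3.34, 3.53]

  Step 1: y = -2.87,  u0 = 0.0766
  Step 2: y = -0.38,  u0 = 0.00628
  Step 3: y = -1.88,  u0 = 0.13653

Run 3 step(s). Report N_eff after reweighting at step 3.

N_eff = 6.9698

step 1: w=[0.5515, 0.4484, 0.0001, 0.0000, 0.0000, 0.0000, 0.0000]  mean=-2.2760  Neff=1.9793  idx=[0, 0, 0, 0, 1, 1, 1]
step 2: w=[0.1025, 0.1025, 0.1025, 0.1025, 0.1967, 0.1967, 0.1967]  mean=-2.2592  Neff=6.3270  idx=[0, 1, 2, 4, 4, 5, 6]
step 3: w=[0.1320, 0.1320, 0.1320, 0.1510, 0.1510, 0.1510, 0.1510]  mean=-2.2575  Neff=6.9698  idx=[1, 2, 3, 4, 5, 6, 6]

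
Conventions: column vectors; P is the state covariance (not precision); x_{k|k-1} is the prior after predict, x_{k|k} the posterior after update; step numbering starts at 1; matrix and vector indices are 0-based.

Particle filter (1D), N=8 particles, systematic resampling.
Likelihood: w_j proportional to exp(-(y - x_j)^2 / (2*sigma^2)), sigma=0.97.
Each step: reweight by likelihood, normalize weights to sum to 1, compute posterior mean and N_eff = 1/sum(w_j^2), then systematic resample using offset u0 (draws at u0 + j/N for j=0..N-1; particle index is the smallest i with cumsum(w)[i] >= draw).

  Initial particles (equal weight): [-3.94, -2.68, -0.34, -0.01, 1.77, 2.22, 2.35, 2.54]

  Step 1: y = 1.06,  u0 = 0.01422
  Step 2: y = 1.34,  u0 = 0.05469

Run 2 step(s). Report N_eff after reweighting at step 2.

step 1: w=[0.0000, 0.0002, 0.1227, 0.1892, 0.2659, 0.1700, 0.1435, 0.1085]  mean=1.4169  Neff=5.4701  idx=[2, 3, 3, 4, 4, 5, 6, 6]
step 2: w=[0.0483, 0.0822, 0.0822, 0.1962, 0.1962, 0.1434, 0.1258, 0.1258]  mean=1.5861  Neff=6.8956  idx=[1, 2, 3, 4, 4, 5, 6, 7]

N_eff = 6.8956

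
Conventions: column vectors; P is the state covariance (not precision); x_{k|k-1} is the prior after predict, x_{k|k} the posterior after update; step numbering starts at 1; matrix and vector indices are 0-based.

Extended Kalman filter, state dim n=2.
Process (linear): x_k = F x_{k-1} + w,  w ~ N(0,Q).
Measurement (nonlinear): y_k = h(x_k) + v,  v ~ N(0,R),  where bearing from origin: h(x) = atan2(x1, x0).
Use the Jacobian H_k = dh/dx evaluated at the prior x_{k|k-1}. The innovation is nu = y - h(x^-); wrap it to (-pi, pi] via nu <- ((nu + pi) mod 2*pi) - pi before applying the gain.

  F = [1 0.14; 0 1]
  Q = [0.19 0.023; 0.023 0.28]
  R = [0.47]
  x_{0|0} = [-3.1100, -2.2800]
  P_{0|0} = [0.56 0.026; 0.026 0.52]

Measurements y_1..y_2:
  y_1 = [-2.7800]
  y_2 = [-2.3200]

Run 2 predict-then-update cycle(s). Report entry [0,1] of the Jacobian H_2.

H_jac[0,1] = -0.1970

step 1: x^-=[-3.4292, -2.2800]  P^-=[0.7675 0.1218; 0.1218 0.8000]  H_jac=[0.1345 -0.2022]  S=[0.5100]  K=[0.1540; -0.2851]  nu=[-0.2252]  x^+=[-3.4639, -2.2158]  P^+=[0.7554 0.1442; 0.1442 0.7585]
step 2: x^-=[-3.7741, -2.2158]  P^-=[1.0006 0.2734; 0.2734 1.0385]  H_jac=[0.1157 -0.1970]  S=[0.5113]  K=[0.1210; -0.3384]  nu=[0.2907]  x^+=[-3.7389, -2.3142]  P^+=[0.9931 0.2943; 0.2943 0.9800]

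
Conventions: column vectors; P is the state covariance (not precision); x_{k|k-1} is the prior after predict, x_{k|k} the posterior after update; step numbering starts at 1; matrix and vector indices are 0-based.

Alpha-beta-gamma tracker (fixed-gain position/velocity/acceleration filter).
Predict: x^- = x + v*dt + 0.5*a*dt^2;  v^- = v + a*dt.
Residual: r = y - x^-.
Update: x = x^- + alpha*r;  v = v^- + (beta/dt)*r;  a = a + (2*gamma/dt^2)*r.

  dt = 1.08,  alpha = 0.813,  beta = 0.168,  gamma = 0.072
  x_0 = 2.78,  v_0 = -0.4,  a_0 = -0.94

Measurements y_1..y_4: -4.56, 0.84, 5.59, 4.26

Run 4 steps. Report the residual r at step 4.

resid = 2.7696

step 1: x_pred=1.7998  r=-6.3598  x^+=-3.3707  v^+=-2.4045  a^+=-1.7252
step 2: x_pred=-6.9737  r=7.8137  x^+=-0.6212  v^+=-3.0522  a^+=-0.7605
step 3: x_pred=-4.3611  r=9.9511  x^+=3.7291  v^+=-2.3256  a^+=0.4680
step 4: x_pred=1.4904  r=2.7696  x^+=3.7421  v^+=-1.3893  a^+=0.8099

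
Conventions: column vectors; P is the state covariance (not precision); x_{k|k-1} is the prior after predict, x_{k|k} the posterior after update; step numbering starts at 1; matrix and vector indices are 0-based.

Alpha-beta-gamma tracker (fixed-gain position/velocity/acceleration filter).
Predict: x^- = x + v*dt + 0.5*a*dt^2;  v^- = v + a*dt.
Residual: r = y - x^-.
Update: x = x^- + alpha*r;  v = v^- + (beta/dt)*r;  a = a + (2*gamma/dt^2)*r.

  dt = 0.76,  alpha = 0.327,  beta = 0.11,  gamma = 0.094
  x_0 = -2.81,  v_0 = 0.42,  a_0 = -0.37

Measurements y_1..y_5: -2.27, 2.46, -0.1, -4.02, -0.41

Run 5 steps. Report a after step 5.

step 1: x_pred=-2.5977  r=0.3277  x^+=-2.4905  v^+=0.1862  a^+=-0.2634
step 2: x_pred=-2.4250  r=4.8850  x^+=-0.8276  v^+=0.6931  a^+=1.3267
step 3: x_pred=0.0823  r=-0.1823  x^+=0.0227  v^+=1.6750  a^+=1.2673
step 4: x_pred=1.6617  r=-5.6817  x^+=-0.1962  v^+=1.8158  a^+=-0.5820
step 5: x_pred=1.0157  r=-1.4257  x^+=0.5495  v^+=1.1672  a^+=-1.0460

a_post = -1.0460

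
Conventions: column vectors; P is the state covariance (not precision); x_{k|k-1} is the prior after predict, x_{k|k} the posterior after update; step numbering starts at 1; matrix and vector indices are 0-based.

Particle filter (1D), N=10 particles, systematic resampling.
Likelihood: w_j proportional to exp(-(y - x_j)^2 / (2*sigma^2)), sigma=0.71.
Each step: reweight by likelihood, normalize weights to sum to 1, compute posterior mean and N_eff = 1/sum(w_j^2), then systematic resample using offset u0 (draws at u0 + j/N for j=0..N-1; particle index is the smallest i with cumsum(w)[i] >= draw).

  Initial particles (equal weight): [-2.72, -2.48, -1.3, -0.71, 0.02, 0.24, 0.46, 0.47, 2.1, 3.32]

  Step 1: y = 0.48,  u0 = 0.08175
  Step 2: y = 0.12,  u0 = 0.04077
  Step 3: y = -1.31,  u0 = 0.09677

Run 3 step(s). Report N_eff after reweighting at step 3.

step 1: w=[0.0000, 0.0000, 0.0105, 0.0596, 0.1969, 0.2294, 0.2427, 0.2428, 0.0180, 0.0001]  mean=0.2667  Neff=4.6896  idx=[4, 4, 5, 5, 5, 6, 6, 7, 7, 7]
step 2: w=[0.1056, 0.1056, 0.1051, 0.1051, 0.1051, 0.0951, 0.0951, 0.0944, 0.0944, 0.0944]  mean=0.3005  Neff=9.9718  idx=[0, 1, 2, 3, 4, 5, 6, 7, 8, 9]
step 3: w=[0.2055, 0.2055, 0.1096, 0.1096, 0.1096, 0.0531, 0.0531, 0.0513, 0.0513, 0.0513]  mean=0.2083  Neff=7.4594  idx=[0, 0, 1, 1, 2, 3, 4, 6, 7, 9]

N_eff = 7.4594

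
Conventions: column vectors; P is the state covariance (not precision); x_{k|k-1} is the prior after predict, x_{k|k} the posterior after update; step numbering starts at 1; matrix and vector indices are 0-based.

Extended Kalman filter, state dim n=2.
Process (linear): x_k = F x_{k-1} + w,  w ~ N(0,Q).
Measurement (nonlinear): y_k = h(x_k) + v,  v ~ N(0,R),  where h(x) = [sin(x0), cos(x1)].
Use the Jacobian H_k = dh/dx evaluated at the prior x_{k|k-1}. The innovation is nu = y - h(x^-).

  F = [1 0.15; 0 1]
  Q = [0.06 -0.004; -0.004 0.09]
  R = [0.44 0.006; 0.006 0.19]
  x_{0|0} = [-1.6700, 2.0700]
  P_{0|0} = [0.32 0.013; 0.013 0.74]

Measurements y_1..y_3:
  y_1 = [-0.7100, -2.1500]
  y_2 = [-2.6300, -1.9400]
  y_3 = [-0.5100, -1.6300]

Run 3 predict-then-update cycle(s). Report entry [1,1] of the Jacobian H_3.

step 1: x^-=[-1.3595, 2.0700]  P^-=[0.4006 0.1200; 0.1200 0.8300]  H_jac=[0.2097 0.0000; 0.0000 -0.8780]  S=[0.4576 -0.0161; -0.0161 0.8298]  K=[0.1792 -0.1235; 0.0241 -0.8777]  nu=[0.2678, -1.6713]  x^+=[-1.1051, 3.5434]  P^+=[0.3725 0.0255; 0.0255 0.1898]
step 2: x^-=[-0.5736, 3.5434]  P^-=[0.4444 0.0500; 0.0500 0.2798]  H_jac=[0.8399 0.0000; 0.0000 0.3911]  S=[0.7535 0.0224; 0.0224 0.2328]  K=[0.4943 0.0364; 0.0418 0.4660]  nu=[-2.0873, -1.0196]  x^+=[-1.6424, 2.9809]  P^+=[0.2592 0.0252; 0.0252 0.2270]
step 3: x^-=[-1.1953, 2.9809]  P^-=[0.3319 0.0553; 0.0553 0.3170]  H_jac=[0.3668 0.0000; 0.0000 -0.1600]  S=[0.4846 0.0028; 0.0028 0.1981]  K=[0.2514 -0.0482; 0.0433 -0.2566]  nu=[0.4203, -0.6429]  x^+=[-1.0586, 3.1641]  P^+=[0.3008 0.0478; 0.0478 0.3031]

H_jac[1,1] = -0.1600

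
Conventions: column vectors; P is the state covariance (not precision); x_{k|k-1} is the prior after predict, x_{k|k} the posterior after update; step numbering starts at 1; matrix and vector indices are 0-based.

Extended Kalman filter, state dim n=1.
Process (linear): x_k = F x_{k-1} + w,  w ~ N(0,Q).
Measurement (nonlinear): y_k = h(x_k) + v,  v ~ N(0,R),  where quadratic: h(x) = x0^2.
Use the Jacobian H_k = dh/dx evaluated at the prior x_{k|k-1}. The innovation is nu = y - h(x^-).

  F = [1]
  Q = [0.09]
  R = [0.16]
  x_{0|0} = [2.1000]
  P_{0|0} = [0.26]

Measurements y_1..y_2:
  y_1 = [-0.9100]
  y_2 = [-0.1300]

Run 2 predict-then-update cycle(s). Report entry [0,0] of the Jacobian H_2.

H_jac[0,0] = 1.7307

step 1: x^-=[2.1000]  P^-=[0.3500]  H_jac=[4.2000]  S=[6.3340]  K=[0.2321]  nu=[-5.3200]  x^+=[0.8653]  P^+=[0.0088]
step 2: x^-=[0.8653]  P^-=[0.0988]  H_jac=[1.7307]  S=[0.4560]  K=[0.3751]  nu=[-0.8788]  x^+=[0.5357]  P^+=[0.0347]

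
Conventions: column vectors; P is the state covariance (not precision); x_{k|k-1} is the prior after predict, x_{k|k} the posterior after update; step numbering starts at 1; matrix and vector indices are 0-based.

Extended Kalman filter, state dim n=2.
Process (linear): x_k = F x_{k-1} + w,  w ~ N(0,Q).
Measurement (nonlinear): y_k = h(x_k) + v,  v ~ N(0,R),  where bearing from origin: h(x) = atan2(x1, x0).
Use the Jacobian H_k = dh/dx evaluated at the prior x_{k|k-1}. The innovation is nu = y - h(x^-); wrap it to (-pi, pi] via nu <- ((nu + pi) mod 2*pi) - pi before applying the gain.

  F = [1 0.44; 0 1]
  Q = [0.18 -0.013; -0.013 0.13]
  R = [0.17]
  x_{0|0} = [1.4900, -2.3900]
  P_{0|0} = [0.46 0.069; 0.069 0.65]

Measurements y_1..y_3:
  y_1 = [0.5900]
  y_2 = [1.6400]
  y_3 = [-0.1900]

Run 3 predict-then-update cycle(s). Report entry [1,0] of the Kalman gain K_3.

step 1: x^-=[0.4384, -2.3900]  P^-=[0.8266 0.3420; 0.3420 0.7800]  H_jac=[0.4048 0.0743]  S=[0.3303]  K=[1.0899; 0.5945]  nu=[1.9794]  x^+=[2.5957, -1.2133]  P^+=[0.4342 0.1280; 0.1280 0.6633]
step 2: x^-=[2.0618, -1.2133]  P^-=[0.8553 0.4068; 0.4068 0.7933]  H_jac=[0.2120 0.3603]  S=[0.3735]  K=[0.8778; 0.9960]  nu=[2.1719]  x^+=[3.9683, 0.9498]  P^+=[0.5675 0.0803; 0.0803 0.4227]
step 3: x^-=[4.3862, 0.9498]  P^-=[0.9000 0.2533; 0.2533 0.5527]  H_jac=[-0.0472 0.2178]  S=[0.1930]  K=[0.0659; 0.5618]  nu=[-0.4033]  x^+=[4.3596, 0.7233]  P^+=[0.8991 0.2461; 0.2461 0.4918]

K[1,0] = 0.5618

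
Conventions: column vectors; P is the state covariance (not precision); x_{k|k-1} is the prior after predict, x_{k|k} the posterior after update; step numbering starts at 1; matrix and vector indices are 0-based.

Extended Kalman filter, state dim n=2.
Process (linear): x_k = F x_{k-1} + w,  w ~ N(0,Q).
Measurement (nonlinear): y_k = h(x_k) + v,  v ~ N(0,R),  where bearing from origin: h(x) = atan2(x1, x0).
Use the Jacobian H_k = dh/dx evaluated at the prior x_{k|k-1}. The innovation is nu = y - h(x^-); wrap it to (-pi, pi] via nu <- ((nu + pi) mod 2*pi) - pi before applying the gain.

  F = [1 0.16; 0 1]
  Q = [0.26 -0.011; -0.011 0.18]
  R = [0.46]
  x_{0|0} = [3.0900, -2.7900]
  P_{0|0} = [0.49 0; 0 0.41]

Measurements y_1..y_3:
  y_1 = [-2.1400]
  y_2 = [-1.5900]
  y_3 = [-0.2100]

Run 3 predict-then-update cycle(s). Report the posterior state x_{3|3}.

x_post = [1.6237, -2.9969]

step 1: x^-=[2.6436, -2.7900]  P^-=[0.7605 0.0546; 0.0546 0.5900]  H_jac=[0.1889 0.1790]  S=[0.5097]  K=[0.3010; 0.2274]  nu=[-1.3277]  x^+=[2.2440, -3.0919]  P^+=[0.7143 0.0197; 0.0197 0.5636]
step 2: x^-=[1.7493, -3.0919]  P^-=[0.9951 0.0989; 0.0989 0.7436]  H_jac=[0.2450 0.1386]  S=[0.5407]  K=[0.4762; 0.2354]  nu=[-0.5341]  x^+=[1.4950, -3.2176]  P^+=[0.8724 0.0383; 0.0383 0.7137]
step 3: x^-=[0.9802, -3.2176]  P^-=[1.1630 0.1415; 0.1415 0.8937]  H_jac=[0.2844 0.0866]  S=[0.5677]  K=[0.6041; 0.2072]  nu=[1.0651]  x^+=[1.6237, -2.9969]  P^+=[0.9557 0.0704; 0.0704 0.8693]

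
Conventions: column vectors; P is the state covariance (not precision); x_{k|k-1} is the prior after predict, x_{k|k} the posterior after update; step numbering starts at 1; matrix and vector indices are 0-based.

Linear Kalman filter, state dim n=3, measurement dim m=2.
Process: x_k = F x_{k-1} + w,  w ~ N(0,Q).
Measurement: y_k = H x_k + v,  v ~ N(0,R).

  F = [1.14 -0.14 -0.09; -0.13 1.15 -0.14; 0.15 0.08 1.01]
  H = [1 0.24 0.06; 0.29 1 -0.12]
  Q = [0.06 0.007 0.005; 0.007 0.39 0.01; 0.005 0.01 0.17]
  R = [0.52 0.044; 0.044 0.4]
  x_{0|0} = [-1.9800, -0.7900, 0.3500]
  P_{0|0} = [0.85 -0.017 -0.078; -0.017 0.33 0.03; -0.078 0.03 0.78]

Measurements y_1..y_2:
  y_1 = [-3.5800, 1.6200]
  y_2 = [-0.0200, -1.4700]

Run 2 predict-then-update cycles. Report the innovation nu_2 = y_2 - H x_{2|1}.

step 1: x^-=[-2.1781, -0.7001, -0.0067]  P^-=[1.1996 -0.1758 -0.0187; -0.1758 0.8487 -0.0429; -0.0187 -0.0429 0.9677]  S=[1.6841 0.4011; 0.4011 1.2731]  K=[0.7070 -0.0859; -0.1462 0.6767; 0.0519 -0.1455]  nu=[-1.2335, 2.9509]  x^+=[-3.3036, 1.4769, -0.5002]  P^+=[0.3970 -0.1248 -0.0534; -0.1248 0.3091 0.0726; -0.0534 0.0726 0.9423]
step 2: x^-=[-3.9279, 2.1980, -0.8825]  P^-=[0.6423 -0.2538 -0.0965; -0.2538 0.8360 -0.0311; -0.0965 -0.0311 1.1347]  S=[1.0802 0.1602; 0.1602 1.1733]  K=[0.5511 -0.1229; -0.1508 0.6735; -0.0087 -0.1652]  nu=[3.4333, -2.6348]  x^+=[-1.7120, -0.0945, -0.4771]  P^+=[0.3182 -0.1293 -0.1007; -0.1293 0.3117 0.0950; -0.1007 0.0950 1.1021]

innov = [3.4333, -2.6348]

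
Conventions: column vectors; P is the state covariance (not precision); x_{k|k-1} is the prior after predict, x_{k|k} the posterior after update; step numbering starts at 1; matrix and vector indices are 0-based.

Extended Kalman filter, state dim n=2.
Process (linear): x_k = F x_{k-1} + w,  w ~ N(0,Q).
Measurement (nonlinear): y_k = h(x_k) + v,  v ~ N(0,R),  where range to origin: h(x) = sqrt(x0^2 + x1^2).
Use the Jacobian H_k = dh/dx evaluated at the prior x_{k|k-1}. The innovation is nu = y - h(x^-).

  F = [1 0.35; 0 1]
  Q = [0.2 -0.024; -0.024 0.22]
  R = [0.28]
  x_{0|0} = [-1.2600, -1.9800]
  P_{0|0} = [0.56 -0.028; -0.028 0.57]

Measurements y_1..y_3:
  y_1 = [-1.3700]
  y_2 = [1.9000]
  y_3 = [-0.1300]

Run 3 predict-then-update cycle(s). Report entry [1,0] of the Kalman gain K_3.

K[1,0] = 0.4206

step 1: x^-=[-1.9530, -1.9800]  P^-=[0.8102 0.1475; 0.1475 0.7900]  H_jac=[-0.7022 -0.7119]  S=[1.2275]  K=[-0.5491; -0.5426]  nu=[-4.1511]  x^+=[0.3263, 0.2724]  P^+=[0.4402 -0.2182; -0.2182 0.4286]
step 2: x^-=[0.4217, 0.2724]  P^-=[0.5399 -0.0922; -0.0922 0.6486]  H_jac=[0.8400 0.5426]  S=[0.7679]  K=[0.5255; 0.3575]  nu=[1.3980]  x^+=[1.1563, 0.7722]  P^+=[0.3279 -0.2364; -0.2364 0.5505]
step 3: x^-=[1.4265, 0.7722]  P^-=[0.4298 -0.0678; -0.0678 0.7705]  H_jac=[0.8794 0.4760]  S=[0.7303]  K=[0.4734; 0.4206]  nu=[-1.7521]  x^+=[0.5970, 0.0352]  P^+=[0.2661 -0.2132; -0.2132 0.6413]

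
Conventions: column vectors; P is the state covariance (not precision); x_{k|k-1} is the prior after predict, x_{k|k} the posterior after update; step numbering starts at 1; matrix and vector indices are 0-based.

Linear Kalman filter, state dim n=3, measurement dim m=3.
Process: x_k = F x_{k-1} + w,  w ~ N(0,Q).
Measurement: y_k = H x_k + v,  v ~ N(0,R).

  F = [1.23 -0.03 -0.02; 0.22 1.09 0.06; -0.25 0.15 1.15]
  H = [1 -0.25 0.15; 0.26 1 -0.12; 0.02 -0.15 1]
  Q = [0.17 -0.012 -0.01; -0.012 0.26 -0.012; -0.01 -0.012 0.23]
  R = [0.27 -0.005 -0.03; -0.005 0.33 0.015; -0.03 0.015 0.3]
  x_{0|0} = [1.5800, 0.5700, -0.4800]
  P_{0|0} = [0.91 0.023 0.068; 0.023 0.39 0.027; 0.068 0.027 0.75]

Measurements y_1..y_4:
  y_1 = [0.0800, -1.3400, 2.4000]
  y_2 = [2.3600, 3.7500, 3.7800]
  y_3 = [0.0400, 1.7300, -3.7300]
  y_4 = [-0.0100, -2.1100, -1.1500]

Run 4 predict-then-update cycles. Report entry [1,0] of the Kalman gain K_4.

step 1: x^-=[1.9359, 0.9401, -0.8615]  P^-=[1.5424 0.2554 -0.2089; 0.2554 0.7865 0.0982; -0.2089 0.0982 1.2560]  S=[1.6921 0.4502 -0.0571; 0.4502 1.3611 -0.2043; -0.0571 -0.2043 1.5350]  K=[0.7923 0.2264 -0.0813; -0.1332 0.6733 0.0751; -0.0118 0.0473 0.8118]  nu=[-1.4917, -2.8868, 3.3638]  x^+=[-0.1731, -0.5521, 1.7503]  P^+=[0.2239 0.0055 -0.0484; 0.0055 0.2311 0.0712; -0.0484 0.0712 0.2563]
step 2: x^-=[-0.2314, -0.5349, 1.9733]  P^-=[0.5111 0.0430 -0.1561; 0.0430 0.5570 0.1082; -0.1561 0.1082 0.6401]  S=[0.7538 0.0495 -0.0956; 0.0495 0.9369 -0.0736; -0.0956 -0.0736 0.9138]  K=[0.6103 0.1685 -0.0893; -0.1379 0.6047 0.0622; -0.0324 0.0453 0.6795]  nu=[2.1616, 4.5818, 1.7311]  x^+=[1.7054, 2.0455, 3.2869]  P^+=[0.1736 0.0006 -0.0460; 0.0006 0.2086 0.0631; -0.0460 0.0631 0.2159]
step 3: x^-=[1.9705, 2.8020, 3.6604]  P^-=[0.4353 0.0240 -0.1368; 0.0240 0.5244 0.0961; -0.1368 0.0961 0.5792]  S=[0.6908 0.0174 -0.0819; 0.0174 0.8901 -0.0688; -0.0819 -0.0688 0.8568]  K=[0.5776 0.1546 -0.0861; -0.1426 0.5902 0.0547; -0.0303 0.0412 0.6565]  nu=[-1.7791, -1.1451, -7.0095]  x^+=[1.3696, 1.9967, -0.9345]  P^+=[0.1641 -0.0012 -0.0443; -0.0012 0.2038 0.0601; -0.0443 0.0601 0.2084]
step 4: x^-=[1.6434, 2.4217, -1.1175]  P^-=[0.4209 0.0194 -0.1315; 0.0194 0.5170 0.0923; -0.1315 0.0923 0.5667]  S=[0.6798 0.0104 -0.0773; 0.0104 0.8798 -0.0686; -0.0773 -0.0686 0.8454]  K=[0.5710 0.1511 -0.0846; -0.1442 0.5866 0.0524; -0.0289 0.0399 0.6514]  nu=[-0.8804, -5.0931, 0.2979]  x^+=[0.3462, -0.4233, -1.1013]  P^+=[0.1621 -0.0017 -0.0437; -0.0017 0.2026 0.0593; -0.0437 0.0593 0.2067]

K[1,0] = -0.1442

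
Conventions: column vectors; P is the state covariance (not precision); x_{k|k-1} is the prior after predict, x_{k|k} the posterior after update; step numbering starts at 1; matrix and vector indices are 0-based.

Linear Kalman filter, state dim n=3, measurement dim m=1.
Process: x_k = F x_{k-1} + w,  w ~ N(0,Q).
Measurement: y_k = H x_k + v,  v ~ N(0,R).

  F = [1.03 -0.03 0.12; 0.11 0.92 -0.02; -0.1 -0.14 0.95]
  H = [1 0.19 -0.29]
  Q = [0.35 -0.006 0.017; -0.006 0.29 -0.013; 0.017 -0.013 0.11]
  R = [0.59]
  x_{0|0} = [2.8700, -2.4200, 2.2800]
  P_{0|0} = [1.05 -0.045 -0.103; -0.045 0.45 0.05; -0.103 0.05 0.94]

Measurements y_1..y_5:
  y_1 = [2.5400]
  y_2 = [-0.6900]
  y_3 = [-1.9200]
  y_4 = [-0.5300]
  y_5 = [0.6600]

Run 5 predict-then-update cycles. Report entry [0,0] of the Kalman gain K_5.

K[0,0] = 0.5899

step 1: x^-=[3.3023, -1.9563, 2.2178]  P^-=[1.4548 0.0621 -0.0776; 0.0621 0.6735 -0.0627; -0.0776 -0.0627 0.9827]  S=[2.2273]  K=[0.6686; 0.0935; -0.1681]  nu=[0.2526]  x^+=[3.4712, -1.9327, 2.1753]  P^+=[0.4592 -0.0771 0.1728; -0.0771 0.6540 -0.0277; 0.1728 -0.0277 0.9197]
step 2: x^-=[3.8943, -1.4398, 1.9900]  P^-=[0.8987 -0.0514 0.2564; -0.0514 0.8341 -0.1173; 0.2564 -0.1173 0.9298]  S=[1.4417]  K=[0.5650; 0.0979; -0.0246]  nu=[-3.7337]  x^+=[1.7847, -1.8052, 2.0820]  P^+=[0.4385 -0.1311 0.2765; -0.1311 0.8203 -0.1139; 0.2765 -0.1139 0.9290]
step 3: x^-=[2.1423, -1.5061, 2.0521]  P^-=[0.9065 -0.1197 0.3721; -0.1197 0.9664 -0.1974; 0.3721 -0.1974 0.9429]  S=[1.3712]  K=[0.5659; 0.0884; 0.0446]  nu=[-3.1810]  x^+=[0.3423, -1.7872, 1.9103]  P^+=[0.4675 -0.1883 0.3375; -0.1883 0.9557 -0.2028; 0.3375 -0.2028 0.9402]
step 4: x^-=[0.6354, -1.6448, 2.0308]  P^-=[0.9569 -0.1845 0.4420; -0.1845 1.0728 -0.2808; 0.4420 -0.2808 0.9665]  S=[1.3714]  K=[0.5787; 0.0735; 0.0790]  nu=[-0.2640]  x^+=[0.4826, -1.6642, 2.0099]  P^+=[0.4976 -0.2428 0.3793; -0.2428 1.0654 -0.2887; 0.3793 -0.2887 0.9579]
step 5: x^-=[0.7882, -1.5182, 2.0941]  P^-=[1.0035 -0.2455 0.4934; -0.2455 1.1580 -0.3606; 0.4934 -0.3606 0.9983]  S=[1.3795]  K=[0.5899; 0.0574; 0.0981]  nu=[0.7675]  x^+=[1.2410, -1.4741, 2.1694]  P^+=[0.5235 -0.2921 0.4135; -0.2921 1.1534 -0.3684; 0.4135 -0.3684 0.9851]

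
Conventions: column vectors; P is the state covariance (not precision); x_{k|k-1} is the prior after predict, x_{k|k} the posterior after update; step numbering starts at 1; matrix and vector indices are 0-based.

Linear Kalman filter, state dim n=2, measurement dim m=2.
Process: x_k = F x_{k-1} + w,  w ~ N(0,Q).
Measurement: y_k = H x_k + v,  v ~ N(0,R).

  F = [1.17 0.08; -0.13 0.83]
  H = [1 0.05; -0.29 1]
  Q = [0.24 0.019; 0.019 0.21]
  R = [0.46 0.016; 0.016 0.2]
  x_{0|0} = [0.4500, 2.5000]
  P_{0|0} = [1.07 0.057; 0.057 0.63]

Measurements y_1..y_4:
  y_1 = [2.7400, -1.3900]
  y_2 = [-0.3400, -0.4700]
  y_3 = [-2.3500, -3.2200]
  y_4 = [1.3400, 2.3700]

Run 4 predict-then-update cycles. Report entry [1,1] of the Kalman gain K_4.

step 1: x^-=[0.7265, 2.0165]  P^-=[1.7194 -0.0472; -0.0472 0.6498]  S=[2.1763 -0.4966; -0.4966 1.0217]  K=[0.7503 -0.1695; 0.1591 0.7267]  nu=[1.9127, -3.1958]  x^+=[2.7032, -0.0015]  P^+=[0.3386 0.0763; 0.0763 0.1700]
step 2: x^-=[3.1627, -0.3527]  P^-=[0.7189 0.0521; 0.0521 0.3164]  S=[1.1849 -0.1253; -0.1253 0.5466]  K=[0.5930 -0.1501; 0.1185 0.5783]  nu=[-3.4850, 0.7999]  x^+=[0.9758, -0.3030]  P^+=[0.2675 0.0570; 0.0570 0.1341]
step 3: x^-=[1.1175, -0.3784]  P^-=[0.6178 0.0420; 0.0420 0.2946]  S=[1.0827 -0.1070; -0.1070 0.5222]  K=[0.5579 -0.1483; 0.1081 0.5630]  nu=[-3.4486, -2.5176]  x^+=[-0.4330, -2.1683]  P^+=[0.2516 0.0522; 0.0522 0.1295]
step 4: x^-=[-0.6801, -1.7434]  P^-=[0.5951 0.0395; 0.0395 0.2922]  S=[1.0597 -0.1030; -0.1030 0.5193]  K=[0.5491 -0.1473; 0.1057 0.5615]  nu=[2.1072, 3.9162]  x^+=[-0.0999, 0.6783]  P^+=[0.2477 0.0511; 0.0511 0.1288]

K[1,1] = 0.5615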